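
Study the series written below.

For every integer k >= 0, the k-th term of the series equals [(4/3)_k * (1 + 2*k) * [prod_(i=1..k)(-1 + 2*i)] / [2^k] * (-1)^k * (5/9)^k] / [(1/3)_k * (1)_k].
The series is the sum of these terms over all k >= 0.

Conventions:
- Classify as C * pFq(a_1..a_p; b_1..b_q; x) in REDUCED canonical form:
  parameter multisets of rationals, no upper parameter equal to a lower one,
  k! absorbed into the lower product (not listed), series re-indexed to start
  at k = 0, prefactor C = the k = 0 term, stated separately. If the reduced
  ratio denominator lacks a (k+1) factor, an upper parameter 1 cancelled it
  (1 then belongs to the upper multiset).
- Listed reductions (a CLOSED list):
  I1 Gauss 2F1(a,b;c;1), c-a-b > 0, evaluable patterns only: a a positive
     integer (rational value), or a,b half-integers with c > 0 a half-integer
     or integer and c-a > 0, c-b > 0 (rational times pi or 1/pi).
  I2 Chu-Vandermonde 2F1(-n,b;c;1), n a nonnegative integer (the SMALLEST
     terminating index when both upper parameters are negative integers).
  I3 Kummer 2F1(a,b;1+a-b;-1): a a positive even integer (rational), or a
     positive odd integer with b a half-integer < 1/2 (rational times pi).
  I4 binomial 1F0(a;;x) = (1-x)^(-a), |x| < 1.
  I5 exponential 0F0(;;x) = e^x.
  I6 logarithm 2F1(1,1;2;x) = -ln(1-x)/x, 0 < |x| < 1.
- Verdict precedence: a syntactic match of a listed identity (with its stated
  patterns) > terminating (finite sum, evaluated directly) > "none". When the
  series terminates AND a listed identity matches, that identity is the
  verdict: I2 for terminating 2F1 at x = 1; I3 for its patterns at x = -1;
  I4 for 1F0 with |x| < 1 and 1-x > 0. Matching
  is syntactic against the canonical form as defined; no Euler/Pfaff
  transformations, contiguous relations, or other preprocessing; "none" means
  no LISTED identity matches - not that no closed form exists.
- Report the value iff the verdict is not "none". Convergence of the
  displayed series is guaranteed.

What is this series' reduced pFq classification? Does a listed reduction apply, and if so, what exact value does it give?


Structural cue: t_0 = 1 here, and the (2k+1) factor (prefactor 1) shifts (1/2)_k to (3/2)_k.
Adjacent-term ratio: r(k) = (-5/9) * (k+4/3) (k+3/2) / [(k+1/3) (k+1)] - rational in k, leading ratio (-5/9); with t_0 = 1, classification follows.

With C = 1: the canonical form is 2F1(4/3, 3/2; 1/3; -5/9). Verdict: none. Every listed pattern misses the 2F1 form at -5/9, upper {4/3, 3/2}.


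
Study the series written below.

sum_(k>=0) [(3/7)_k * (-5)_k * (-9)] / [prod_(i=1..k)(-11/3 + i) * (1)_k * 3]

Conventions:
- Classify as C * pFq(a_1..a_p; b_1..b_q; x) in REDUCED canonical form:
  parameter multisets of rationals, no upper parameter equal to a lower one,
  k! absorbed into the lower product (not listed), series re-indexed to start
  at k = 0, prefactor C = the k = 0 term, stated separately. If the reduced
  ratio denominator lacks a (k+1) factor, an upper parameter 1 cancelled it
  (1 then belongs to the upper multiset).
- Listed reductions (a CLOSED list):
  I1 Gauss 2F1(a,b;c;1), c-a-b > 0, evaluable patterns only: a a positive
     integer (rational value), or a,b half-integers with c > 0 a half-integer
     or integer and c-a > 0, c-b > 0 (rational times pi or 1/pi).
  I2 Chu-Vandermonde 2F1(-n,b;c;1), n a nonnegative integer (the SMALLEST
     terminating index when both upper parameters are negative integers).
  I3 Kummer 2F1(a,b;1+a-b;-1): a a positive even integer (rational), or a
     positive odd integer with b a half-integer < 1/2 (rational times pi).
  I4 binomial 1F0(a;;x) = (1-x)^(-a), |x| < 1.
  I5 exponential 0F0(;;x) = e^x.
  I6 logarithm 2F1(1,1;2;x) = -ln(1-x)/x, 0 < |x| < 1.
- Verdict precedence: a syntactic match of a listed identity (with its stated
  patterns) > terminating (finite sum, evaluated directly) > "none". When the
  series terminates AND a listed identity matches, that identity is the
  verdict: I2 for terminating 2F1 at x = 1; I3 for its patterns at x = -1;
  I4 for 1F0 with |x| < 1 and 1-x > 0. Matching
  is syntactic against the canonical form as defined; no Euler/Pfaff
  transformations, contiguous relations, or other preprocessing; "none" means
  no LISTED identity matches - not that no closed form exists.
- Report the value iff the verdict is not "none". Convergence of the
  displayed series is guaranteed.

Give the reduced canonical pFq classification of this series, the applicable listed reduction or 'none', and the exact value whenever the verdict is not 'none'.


The tell: x = 1 and the constant factors (prefactor -3) combine into one prefactor.
Term ratio: r(k) = 1 * (k-5) (k+3/7) / [(k-8/3) (k+1)] ; factor over Q: parameters, x = 1, and C = -3.

This is -3 * 2F1(-5, 3/7; -8/3; 1) in reduced canonical form. Verdict (x = 1): the Chu-Vandermonde identity I2 applies (terminating 2F1 at x = 1 with n = 5, b = 3/7, c = -8/3). Sum: 187473/134456.


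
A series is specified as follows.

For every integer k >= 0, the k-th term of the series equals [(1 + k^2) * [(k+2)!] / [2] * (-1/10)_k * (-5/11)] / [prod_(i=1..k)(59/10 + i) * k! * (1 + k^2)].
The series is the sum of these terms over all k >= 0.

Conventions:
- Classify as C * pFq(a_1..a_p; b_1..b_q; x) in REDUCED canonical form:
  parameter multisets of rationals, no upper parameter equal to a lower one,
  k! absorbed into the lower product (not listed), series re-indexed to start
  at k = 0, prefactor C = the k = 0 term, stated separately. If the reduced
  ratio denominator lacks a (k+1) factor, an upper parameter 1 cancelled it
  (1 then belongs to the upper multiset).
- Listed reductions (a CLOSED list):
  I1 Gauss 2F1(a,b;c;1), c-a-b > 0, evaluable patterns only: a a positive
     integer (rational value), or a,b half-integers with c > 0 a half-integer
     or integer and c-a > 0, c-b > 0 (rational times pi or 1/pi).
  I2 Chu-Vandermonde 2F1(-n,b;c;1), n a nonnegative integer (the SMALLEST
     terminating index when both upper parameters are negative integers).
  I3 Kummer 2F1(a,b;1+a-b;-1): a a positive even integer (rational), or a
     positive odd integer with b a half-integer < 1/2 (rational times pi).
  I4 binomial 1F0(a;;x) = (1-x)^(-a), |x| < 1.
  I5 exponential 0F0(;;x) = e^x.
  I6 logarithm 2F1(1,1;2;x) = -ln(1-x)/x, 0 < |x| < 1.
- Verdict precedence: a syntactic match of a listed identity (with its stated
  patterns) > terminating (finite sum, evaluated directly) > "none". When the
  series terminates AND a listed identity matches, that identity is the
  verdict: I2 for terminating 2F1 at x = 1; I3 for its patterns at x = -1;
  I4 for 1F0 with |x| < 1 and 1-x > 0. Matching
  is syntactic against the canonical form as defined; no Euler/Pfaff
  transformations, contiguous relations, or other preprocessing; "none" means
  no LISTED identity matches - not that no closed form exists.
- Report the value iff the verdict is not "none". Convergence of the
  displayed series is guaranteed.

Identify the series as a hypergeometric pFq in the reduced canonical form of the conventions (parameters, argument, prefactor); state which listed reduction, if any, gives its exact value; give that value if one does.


Canonical form: C = -5/11 times 2F1 with upper {-1/10, 3}, lower {69/10}, x = 1. Verdict: Gauss's theorem (I1) fires (x = 1: the Gamma ratio telescopes since c-a-b = 4 > 0 and a = 3 in Z>0). Exact value: -37583/88000.

The tell: x = 1 and striking the common factor k^2 + 1 reduces the term (C = -5/11, x = 1).
Step ratio: r(k) = 1 * (k-1/10) (k+3) / [(k+69/10) (k+1)] - rational in k. x = 1; t_0 = -5/11; negate the roots.


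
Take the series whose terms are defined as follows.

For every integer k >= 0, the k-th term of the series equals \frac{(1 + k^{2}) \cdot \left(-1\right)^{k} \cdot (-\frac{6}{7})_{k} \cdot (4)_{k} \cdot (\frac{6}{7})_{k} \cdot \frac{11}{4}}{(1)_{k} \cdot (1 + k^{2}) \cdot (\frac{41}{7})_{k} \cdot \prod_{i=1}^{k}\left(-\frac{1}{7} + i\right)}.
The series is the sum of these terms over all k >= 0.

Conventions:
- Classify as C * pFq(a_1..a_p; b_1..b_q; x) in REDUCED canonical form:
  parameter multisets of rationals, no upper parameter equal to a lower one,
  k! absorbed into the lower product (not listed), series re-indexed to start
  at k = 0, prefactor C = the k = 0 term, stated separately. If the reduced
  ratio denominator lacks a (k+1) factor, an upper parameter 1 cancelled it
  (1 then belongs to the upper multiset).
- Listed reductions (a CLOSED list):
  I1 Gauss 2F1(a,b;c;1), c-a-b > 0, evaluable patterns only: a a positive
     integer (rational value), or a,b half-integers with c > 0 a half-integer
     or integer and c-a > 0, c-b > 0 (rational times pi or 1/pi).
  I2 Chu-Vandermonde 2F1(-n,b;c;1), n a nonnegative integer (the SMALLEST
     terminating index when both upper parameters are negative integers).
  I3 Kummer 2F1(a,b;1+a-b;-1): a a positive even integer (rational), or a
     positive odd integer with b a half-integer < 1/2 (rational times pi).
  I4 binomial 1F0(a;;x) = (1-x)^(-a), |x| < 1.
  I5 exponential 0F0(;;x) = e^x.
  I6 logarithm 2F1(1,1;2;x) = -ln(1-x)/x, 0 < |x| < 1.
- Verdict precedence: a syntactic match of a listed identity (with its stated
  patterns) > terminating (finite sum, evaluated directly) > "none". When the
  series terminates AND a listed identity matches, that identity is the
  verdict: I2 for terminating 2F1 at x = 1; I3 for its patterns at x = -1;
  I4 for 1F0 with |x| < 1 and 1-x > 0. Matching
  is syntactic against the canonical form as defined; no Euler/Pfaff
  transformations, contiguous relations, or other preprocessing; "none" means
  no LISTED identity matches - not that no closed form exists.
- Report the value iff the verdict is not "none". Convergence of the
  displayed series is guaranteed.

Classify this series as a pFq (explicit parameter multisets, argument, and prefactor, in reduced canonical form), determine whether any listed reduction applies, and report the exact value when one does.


x = -1 here; the reduced form reads 2F1, upper {-\frac{6}{7}, 4}, lower {\frac{41}{7}}, C = \frac{11}{4}. Verdict: the Kummer evaluation I3 matches (x = -1; c = \frac{41}{7} equals 1+a-b for upper {-\frac{6}{7}, 4}: listed pattern). Exact value: \frac{1683}{392}.

Key step: t_0 being \frac{11}{4}, (1)_k (prefactor 11/4) is k! itself.
Consecutive-term ratio: r(k) = -1 * (k-\frac{6}{7}) (k+4) / [(k+\frac{41}{7}) (k+1)] - rational in k, leading ratio -1; with t_0 = \frac{11}{4}, classification follows.


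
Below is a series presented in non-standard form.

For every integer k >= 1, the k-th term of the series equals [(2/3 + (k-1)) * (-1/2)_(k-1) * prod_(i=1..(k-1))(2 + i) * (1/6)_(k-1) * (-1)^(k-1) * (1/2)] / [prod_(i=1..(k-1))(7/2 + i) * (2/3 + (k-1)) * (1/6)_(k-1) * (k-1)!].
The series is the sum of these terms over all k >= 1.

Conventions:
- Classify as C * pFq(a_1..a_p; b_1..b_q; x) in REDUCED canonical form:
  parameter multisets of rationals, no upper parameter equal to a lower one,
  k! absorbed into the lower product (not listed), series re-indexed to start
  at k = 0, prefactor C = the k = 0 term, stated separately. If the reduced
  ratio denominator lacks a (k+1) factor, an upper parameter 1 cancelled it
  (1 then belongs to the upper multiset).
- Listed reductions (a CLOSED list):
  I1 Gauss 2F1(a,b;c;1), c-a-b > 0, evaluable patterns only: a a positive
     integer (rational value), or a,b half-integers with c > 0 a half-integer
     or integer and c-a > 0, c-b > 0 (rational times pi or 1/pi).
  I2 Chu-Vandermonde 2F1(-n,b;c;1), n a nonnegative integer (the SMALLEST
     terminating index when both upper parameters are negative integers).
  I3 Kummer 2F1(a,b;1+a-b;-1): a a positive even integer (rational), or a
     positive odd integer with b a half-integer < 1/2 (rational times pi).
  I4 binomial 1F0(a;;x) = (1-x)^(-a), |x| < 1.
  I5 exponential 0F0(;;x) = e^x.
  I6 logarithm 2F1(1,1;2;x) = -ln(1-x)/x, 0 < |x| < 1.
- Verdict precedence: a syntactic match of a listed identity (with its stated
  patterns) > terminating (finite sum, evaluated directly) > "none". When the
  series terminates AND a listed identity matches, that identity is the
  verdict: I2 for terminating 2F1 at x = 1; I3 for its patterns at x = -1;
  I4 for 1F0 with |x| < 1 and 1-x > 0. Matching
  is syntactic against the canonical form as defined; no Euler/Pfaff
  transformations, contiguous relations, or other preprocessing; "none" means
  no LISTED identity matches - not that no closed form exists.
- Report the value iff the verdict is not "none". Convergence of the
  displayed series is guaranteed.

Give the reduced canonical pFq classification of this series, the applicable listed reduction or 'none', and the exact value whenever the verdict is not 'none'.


x = -1 here; the reduced form reads 2F1, upper {-1/2, 3}, lower {9/2}, C = 1/2. Verdict (x = -1): Kummer's theorem (I3) applies (x = -1; c = 9/2 equals 1+a-b for upper {-1/2, 3}: listed pattern). Sum: (105/512) * pi.

Key step: x = (-1) and the parameter 1/6 appears in both the upper and lower lists and cancels (alongside the other common factor).
Step ratio: r(k) = (-1) * (k-1/2) (k+3) / [(k+9/2) (k+1)] - poly over poly, x = (-1) from leading terms; C = 1/2 at k = 0.


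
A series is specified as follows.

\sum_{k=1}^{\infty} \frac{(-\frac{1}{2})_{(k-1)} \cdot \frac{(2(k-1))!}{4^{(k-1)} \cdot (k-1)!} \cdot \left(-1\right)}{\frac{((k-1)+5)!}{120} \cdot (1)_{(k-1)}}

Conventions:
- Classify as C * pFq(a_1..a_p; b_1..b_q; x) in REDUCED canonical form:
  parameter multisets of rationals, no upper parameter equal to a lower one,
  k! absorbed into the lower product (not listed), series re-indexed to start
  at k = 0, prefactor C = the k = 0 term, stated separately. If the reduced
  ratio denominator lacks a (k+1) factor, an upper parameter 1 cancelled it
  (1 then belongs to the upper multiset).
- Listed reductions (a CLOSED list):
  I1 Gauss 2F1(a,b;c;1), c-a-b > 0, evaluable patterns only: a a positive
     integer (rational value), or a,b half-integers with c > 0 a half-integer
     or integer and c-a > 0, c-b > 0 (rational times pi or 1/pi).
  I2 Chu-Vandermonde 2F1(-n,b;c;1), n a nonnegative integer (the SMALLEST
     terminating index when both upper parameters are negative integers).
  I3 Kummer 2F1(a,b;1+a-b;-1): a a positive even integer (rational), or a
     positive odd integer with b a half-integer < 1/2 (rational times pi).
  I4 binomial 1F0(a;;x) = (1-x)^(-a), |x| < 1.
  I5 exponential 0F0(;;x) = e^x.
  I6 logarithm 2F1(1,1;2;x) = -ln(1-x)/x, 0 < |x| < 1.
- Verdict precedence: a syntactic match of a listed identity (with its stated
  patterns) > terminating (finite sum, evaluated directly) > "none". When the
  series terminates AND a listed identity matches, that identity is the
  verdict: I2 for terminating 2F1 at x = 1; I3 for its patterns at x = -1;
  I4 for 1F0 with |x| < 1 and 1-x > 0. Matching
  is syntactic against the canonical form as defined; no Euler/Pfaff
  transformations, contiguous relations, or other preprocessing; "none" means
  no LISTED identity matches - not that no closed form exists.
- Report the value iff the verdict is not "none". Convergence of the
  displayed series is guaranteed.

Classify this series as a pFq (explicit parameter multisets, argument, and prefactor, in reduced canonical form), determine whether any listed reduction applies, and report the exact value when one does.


With C = -1: the canonical form is 2F1(-\frac{1}{2}, \frac{1}{2}; 6; 1). Verdict: this is Gauss (I1, half-integer pattern) (x = 1; upper {-\frac{1}{2}, \frac{1}{2}} half-integers, c = 6 in the evaluable pattern). Value: \left(-\frac{131072}{43659}\right) / \pi.

First insight: x = 1 and (1)_k (prefactor -1) is k! itself.
Step ratio: r(k) = 1 * (k-\frac{1}{2}) (k+\frac{1}{2}) / [(k+6) (k+1)] - rational in k, leading ratio 1; with t_0 = -1, classification follows.


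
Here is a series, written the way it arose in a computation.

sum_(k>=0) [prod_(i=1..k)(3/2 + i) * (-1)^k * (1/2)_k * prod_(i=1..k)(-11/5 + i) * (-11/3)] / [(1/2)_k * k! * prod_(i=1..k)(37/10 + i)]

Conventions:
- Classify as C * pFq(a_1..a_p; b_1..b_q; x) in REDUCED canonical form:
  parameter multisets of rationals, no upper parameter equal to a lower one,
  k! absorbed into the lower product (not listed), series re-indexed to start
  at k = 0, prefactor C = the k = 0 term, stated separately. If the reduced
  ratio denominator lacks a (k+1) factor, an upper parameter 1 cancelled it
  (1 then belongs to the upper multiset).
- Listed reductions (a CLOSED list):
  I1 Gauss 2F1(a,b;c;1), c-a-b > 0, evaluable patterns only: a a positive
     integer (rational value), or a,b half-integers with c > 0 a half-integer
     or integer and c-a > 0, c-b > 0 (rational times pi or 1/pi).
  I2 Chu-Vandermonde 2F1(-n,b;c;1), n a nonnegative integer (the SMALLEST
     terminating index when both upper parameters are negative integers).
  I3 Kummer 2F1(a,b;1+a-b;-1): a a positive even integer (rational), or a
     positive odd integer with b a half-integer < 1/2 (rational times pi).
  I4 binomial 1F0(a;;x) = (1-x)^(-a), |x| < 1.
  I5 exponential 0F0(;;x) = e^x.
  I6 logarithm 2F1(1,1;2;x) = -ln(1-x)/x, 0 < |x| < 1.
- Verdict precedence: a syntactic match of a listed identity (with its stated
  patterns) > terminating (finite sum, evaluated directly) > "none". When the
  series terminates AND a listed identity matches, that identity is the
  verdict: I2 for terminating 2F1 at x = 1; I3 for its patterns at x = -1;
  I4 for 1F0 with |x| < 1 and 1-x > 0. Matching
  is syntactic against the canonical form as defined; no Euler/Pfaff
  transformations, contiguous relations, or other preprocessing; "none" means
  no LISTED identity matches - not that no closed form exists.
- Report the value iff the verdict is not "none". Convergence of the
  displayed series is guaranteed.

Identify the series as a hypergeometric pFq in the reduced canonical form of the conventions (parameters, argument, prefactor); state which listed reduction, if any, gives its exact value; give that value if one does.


Key step: t_0 being -11/3, the running product (C = -11/3) telescopes to a rising factorial.
Ratio: r(k) = (-1) * (k-6/5) (k+5/2) / [(k+47/10) (k+1)] ; factor over Q: parameters, x = (-1), and C = -11/3.

With C = -11/3: the canonical form is 2F1(-6/5, 5/2; 47/10; -1). Verdict: none (x = -1): each listed identity misses the multisets {-6/5, 5/2} ; {47/10}.


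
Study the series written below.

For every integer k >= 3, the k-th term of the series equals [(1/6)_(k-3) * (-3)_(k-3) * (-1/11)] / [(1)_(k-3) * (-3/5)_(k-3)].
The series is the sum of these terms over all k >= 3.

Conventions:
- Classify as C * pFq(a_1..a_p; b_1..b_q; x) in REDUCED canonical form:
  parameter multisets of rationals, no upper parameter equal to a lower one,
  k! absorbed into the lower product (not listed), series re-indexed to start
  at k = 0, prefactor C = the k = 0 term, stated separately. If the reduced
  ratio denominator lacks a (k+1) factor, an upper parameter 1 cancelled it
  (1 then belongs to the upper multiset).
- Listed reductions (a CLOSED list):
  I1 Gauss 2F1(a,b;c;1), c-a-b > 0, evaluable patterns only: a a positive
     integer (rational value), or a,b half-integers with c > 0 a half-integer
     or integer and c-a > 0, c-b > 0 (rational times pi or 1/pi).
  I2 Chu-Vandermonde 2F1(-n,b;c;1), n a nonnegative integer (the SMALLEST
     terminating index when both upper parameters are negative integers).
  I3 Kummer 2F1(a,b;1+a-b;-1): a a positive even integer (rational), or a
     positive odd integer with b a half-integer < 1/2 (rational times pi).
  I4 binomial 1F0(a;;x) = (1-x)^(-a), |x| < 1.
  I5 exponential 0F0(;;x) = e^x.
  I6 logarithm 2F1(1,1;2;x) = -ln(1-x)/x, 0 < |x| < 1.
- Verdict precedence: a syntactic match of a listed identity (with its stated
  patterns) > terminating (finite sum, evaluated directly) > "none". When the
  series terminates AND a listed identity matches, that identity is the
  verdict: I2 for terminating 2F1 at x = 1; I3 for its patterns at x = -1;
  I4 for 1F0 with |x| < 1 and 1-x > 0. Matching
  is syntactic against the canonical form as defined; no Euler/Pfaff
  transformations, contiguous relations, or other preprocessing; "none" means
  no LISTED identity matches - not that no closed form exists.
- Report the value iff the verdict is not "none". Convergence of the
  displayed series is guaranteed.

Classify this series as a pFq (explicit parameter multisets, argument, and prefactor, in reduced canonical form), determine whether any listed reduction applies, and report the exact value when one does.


At argument 1: a 2F1 with upper {-3, 1/6}, lower {-3/5}, scaled by C = -1/11. Verdict: this is Vandermonde's identity (I2) (terminating 2F1 at x = 1 with n = 3, b = 1/6, c = -3/5). Hence: -851/14256.

Key observation: t_0 = -1/11 here, and (1)_k (C = -1/11, x = 1) is k! itself.
Term ratio: r(k) = 1 * (k-3) (k+1/6) / [(k-3/5) (k+1)] - rational in k. x = 1; t_0 = -1/11; negate the roots.


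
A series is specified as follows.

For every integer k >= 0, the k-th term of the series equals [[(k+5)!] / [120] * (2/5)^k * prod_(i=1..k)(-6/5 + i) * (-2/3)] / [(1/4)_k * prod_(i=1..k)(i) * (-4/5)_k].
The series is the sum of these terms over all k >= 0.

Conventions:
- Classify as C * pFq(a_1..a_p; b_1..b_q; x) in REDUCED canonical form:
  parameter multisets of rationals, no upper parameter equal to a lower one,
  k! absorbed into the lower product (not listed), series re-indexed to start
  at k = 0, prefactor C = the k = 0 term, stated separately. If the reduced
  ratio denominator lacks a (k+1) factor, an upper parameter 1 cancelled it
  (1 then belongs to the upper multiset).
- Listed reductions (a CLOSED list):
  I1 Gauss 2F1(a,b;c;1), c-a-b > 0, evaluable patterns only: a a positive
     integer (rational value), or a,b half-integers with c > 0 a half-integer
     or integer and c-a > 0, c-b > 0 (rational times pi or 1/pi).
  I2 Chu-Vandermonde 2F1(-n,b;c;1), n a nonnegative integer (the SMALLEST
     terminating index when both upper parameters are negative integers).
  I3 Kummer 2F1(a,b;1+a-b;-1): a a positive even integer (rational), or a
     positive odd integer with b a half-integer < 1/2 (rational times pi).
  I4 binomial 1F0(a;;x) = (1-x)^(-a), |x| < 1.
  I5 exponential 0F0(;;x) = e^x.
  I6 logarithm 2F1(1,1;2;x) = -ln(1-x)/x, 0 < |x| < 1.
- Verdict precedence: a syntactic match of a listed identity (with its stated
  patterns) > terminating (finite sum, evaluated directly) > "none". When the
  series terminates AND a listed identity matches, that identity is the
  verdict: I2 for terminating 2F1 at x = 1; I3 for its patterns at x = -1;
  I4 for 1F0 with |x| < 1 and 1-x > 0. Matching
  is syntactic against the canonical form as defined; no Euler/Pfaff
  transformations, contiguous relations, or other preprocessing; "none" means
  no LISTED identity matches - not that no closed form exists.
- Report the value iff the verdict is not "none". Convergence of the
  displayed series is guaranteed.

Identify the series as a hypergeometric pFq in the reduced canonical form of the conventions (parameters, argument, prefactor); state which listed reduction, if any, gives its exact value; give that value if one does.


At argument 2/5: a 2F2 with upper {-1/5, 6}, lower {-4/5, 1/4}, scaled by C = -2/3. Verdict: none. Every listed pattern misses the 2F2 form at 2/5, upper {-1/5, 6}.

Key step: with t_0 = -2/3, the product of the first k integers (C = -2/3) is k!.
Step ratio: r(k) = (2/5) * (k-1/5) (k+6) / [(k-4/5) (k+1/4) (k+1)] - rational in k. x = (2/5); t_0 = -2/3; negate the roots.


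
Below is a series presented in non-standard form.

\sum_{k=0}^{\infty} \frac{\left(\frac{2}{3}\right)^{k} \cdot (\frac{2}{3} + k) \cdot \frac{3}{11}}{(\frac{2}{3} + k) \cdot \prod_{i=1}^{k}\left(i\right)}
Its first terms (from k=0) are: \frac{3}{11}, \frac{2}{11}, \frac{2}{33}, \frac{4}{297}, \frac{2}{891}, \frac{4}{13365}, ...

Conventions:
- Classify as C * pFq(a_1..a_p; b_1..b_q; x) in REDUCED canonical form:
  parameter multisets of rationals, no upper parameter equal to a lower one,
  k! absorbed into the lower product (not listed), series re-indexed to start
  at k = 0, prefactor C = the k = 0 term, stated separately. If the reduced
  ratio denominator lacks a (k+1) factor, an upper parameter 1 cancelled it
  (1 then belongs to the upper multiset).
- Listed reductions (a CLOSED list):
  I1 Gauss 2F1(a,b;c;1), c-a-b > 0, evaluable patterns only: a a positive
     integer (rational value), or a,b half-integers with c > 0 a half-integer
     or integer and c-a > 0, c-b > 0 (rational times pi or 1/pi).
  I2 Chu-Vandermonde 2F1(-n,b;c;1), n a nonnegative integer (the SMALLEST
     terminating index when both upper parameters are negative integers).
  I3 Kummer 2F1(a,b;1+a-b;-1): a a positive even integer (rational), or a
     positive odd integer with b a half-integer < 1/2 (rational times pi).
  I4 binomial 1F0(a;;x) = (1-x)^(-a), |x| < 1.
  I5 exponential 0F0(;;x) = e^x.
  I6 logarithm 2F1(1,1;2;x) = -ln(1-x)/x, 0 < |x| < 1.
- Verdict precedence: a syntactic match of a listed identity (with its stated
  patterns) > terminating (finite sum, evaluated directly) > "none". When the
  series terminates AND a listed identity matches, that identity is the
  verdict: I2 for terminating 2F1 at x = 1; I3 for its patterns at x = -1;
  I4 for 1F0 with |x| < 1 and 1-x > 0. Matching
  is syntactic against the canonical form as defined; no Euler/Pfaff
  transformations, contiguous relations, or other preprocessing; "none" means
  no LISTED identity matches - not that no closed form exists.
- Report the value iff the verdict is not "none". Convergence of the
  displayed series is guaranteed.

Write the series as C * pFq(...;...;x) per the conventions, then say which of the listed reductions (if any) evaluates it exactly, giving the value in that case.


Prefactor \frac{3}{11}, argument \frac{2}{3}: 0F0 with upper {-} over lower {-}. Verdict: the exponential series (I5) matches (the 0F0 exponential series at x = \frac{2}{3}). Value: \frac{3}{11} \cdot e^{\frac{2}{3}}.

Structural cue: with t_0 = \frac{3}{11}, the factor k + 2/3 cancels (top and bottom), leaving C = 3/11, x = 2/3.
Ratio: r(k) = \frac{2}{3} * 1 / [(k+1)] ; factor over Q: parameters, x = \frac{2}{3}, and C = \frac{3}{11}.


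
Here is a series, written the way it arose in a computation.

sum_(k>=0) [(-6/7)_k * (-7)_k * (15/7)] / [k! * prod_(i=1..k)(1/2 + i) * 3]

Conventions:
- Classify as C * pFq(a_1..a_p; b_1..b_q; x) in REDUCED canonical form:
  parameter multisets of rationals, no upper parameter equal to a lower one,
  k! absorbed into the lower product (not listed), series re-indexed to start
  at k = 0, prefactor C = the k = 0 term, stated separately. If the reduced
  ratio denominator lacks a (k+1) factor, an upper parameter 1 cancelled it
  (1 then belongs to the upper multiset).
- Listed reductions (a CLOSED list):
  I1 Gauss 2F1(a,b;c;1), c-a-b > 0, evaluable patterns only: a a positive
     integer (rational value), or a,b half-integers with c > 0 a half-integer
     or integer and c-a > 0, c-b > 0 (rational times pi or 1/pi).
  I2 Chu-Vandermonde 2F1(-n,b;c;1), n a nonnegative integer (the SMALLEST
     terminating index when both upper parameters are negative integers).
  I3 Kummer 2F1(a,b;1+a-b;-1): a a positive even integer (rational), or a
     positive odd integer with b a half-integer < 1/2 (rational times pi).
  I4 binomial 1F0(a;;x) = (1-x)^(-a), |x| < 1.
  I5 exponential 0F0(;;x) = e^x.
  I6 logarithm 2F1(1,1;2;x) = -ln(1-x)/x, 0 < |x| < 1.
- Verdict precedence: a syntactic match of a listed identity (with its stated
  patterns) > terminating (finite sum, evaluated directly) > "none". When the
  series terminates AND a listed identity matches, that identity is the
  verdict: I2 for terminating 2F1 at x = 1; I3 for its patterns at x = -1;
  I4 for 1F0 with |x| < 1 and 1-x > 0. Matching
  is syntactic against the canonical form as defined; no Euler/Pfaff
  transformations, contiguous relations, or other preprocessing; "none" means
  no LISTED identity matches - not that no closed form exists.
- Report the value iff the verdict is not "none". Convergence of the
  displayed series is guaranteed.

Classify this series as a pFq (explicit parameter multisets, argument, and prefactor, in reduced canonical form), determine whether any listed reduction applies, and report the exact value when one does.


The series (x = 1) is 2F1: upper {-7, -6/7}, lower {3/2}, prefactor 5/7. Verdict: Chu-Vandermonde (I2) matches (terminating 2F1 at x = 1 with n = 7, b = -6/7, c = 3/2). Hence: 131408945/40353607.

The tell: t_0 = 5/7 here, and the constant factors (C = 5/7) combine into one prefactor.
Consecutive-term ratio: r(k) = 1 * (k-7) (k-6/7) / [(k+3/2) (k+1)] - rational in k, leading ratio 1; with t_0 = 5/7, classification follows.


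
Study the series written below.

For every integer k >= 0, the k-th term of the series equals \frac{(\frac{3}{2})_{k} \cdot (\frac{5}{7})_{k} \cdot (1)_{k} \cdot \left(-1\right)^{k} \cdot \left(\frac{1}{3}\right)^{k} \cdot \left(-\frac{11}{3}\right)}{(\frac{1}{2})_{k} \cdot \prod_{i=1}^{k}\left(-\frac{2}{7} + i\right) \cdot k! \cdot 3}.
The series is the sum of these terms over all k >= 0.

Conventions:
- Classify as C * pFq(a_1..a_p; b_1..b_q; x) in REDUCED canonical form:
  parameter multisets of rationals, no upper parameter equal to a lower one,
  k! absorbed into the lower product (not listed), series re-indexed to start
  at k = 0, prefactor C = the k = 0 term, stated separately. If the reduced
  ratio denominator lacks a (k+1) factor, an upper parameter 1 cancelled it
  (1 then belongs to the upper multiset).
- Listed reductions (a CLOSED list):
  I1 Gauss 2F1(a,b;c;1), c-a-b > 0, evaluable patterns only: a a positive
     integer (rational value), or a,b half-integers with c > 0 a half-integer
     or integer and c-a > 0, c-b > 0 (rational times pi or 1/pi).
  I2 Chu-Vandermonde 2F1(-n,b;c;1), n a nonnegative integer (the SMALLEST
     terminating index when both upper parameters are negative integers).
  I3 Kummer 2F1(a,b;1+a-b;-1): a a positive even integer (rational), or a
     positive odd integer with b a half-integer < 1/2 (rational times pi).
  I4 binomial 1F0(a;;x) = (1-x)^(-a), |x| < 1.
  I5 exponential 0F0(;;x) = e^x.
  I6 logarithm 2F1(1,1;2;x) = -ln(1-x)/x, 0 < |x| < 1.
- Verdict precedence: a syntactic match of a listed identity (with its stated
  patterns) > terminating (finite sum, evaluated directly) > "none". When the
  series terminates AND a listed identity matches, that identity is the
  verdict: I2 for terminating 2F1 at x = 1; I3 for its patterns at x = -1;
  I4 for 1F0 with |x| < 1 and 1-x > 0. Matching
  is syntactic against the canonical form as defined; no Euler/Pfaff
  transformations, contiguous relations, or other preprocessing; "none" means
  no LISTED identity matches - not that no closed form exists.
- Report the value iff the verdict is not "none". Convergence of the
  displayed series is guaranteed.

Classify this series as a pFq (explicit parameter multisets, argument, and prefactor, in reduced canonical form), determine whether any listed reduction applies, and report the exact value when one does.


Structural cue: t_0 = -\frac{11}{9} here, and the lower running product (prefactor -11/9) is a rising factorial.
Term ratio: r(k) = -\frac{1}{3} * (k+1) (k+\frac{3}{2}) / [(k+\frac{1}{2}) (k+1)] - poly over poly, x = -\frac{1}{3} from leading terms; C = -\frac{11}{9} at k = 0.

x = -\frac{1}{3} here; the reduced form reads 2F1, upper {1, \frac{3}{2}}, lower {\frac{1}{2}}, C = -\frac{11}{9}. Verdict: no listed reduction: x = -\frac{1}{3} and upper {1, \frac{3}{2}} fail every I1-I6 pattern.


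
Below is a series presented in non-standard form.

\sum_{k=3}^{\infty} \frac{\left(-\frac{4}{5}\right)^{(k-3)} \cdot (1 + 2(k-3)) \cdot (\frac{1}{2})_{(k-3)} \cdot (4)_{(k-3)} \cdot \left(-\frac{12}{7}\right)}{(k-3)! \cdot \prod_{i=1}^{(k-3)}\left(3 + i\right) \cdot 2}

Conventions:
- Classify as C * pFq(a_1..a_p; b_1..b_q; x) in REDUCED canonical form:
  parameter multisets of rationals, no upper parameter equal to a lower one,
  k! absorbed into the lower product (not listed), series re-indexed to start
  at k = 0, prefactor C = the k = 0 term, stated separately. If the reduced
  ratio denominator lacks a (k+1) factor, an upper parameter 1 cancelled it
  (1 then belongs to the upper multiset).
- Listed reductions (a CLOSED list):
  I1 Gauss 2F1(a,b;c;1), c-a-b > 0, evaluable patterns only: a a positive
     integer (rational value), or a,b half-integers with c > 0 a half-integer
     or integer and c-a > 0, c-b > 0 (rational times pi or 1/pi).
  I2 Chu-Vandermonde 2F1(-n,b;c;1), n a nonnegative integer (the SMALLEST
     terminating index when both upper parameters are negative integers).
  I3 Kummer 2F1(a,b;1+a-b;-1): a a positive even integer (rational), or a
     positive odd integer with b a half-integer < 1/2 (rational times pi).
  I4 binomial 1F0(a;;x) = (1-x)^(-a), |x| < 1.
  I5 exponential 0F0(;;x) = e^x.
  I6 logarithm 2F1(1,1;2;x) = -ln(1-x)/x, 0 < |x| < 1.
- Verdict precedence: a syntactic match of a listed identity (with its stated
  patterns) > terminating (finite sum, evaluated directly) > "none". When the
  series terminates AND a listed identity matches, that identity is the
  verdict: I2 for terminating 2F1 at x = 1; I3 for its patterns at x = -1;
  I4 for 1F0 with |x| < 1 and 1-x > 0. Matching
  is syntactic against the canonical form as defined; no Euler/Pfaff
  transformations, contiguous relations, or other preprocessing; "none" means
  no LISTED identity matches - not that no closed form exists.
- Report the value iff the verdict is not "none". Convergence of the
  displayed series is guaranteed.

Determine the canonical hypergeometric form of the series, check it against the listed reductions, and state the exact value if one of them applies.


Prefactor -\frac{6}{7}, argument -\frac{4}{5}: 1F0 with upper {\frac{3}{2}} over lower {-}. Verdict: the I4 binomial reduction matches (the 1F0 binomial series: exponent -3/2, x = -\frac{4}{5}). Sum: \left(-\frac{6}{7}\right) \cdot \left(\frac{9}{5}\right)^{-\frac{3}{2}}.

Key step: with t_0 = -\frac{6}{7}, the parameter 4 appears in both the upper and lower lists and cancels.
Term ratio: r(k) = -\frac{4}{5} * (k+\frac{3}{2}) / [(k+1)] ; factor over Q: parameters, x = -\frac{4}{5}, and C = -\frac{6}{7}.


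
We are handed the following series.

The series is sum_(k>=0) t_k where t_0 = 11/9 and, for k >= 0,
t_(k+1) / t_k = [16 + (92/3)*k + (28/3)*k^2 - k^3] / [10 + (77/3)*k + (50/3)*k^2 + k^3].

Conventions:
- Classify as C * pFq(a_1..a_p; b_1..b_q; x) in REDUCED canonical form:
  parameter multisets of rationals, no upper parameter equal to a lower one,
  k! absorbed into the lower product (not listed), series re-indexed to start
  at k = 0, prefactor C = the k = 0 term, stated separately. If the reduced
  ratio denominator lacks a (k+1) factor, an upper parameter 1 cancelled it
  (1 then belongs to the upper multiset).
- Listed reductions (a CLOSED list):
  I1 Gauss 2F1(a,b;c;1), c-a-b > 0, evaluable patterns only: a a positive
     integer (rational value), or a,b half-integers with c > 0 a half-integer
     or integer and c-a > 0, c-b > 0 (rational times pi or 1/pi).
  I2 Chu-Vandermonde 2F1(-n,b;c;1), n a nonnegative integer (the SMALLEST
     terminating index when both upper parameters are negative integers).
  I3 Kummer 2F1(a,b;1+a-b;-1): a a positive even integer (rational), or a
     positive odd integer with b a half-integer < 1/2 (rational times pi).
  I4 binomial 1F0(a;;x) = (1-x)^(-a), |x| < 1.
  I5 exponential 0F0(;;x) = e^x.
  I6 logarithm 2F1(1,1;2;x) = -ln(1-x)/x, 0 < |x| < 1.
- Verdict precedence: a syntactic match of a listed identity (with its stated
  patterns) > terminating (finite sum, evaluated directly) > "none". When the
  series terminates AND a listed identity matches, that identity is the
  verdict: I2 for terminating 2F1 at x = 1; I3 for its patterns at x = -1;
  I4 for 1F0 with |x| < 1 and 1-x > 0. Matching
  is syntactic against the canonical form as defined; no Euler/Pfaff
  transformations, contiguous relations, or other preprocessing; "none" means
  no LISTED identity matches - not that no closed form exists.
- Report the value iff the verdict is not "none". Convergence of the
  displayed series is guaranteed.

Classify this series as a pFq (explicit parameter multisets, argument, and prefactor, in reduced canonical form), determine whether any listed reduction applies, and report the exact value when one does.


The series (x = -1) is 2F1: upper {-12, 2}, lower {15}, prefactor 11/9. Verdict (x = -1): the Kummer evaluation I3 applies (x = -1; c = 15 equals 1+a-b for upper {-12, 2}: listed pattern). Hence: 77/9.

Key step: t_0 being 11/9, cancel k + 2/3 from the displayed ratio first; then C = 11/9, x = -1.
Step ratio: r(k) = (-1) * (k-12) (k+2) / [(k+15) (k+1)] - rational in k. x = (-1); t_0 = 11/9; negate the roots.


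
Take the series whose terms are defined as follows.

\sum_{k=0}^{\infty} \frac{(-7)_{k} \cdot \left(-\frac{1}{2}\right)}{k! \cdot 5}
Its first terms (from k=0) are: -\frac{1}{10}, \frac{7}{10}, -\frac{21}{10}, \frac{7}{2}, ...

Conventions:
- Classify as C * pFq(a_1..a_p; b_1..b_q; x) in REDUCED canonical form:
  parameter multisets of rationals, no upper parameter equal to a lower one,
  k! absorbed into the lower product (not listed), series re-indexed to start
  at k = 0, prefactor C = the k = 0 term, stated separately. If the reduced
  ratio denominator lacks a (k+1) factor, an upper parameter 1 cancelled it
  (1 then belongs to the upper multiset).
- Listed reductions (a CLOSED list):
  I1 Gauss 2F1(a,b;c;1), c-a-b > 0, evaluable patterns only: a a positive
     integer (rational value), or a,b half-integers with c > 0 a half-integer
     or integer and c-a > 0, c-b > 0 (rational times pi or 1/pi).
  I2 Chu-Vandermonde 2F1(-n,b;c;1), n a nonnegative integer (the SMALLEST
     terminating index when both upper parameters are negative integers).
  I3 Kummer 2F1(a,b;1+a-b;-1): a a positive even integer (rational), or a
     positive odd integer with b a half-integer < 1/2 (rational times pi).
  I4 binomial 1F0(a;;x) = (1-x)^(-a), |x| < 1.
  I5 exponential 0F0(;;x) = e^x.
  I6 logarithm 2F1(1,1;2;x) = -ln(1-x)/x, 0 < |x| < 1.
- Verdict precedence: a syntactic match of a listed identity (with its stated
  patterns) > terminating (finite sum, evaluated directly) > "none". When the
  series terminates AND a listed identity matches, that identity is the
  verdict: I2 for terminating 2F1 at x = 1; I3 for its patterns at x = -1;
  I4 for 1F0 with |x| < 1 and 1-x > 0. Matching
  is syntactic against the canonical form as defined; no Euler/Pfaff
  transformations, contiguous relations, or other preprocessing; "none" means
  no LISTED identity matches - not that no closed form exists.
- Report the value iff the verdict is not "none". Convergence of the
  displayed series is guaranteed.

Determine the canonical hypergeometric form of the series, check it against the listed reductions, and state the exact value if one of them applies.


With C = -\frac{1}{10}: the canonical form is 1F0(-7; -; 1). Verdict: terminating - the sum ends at index 7 because -7 is a negative integer; exact evaluation follows. Sum: 0.

Key observation: t_0 being -\frac{1}{10}, the constant factors (C = -1/10, x = 1) combine into one prefactor.
Step ratio: r(k) = 1 * (k-7) / [(k+1)] - rational in k, leading ratio 1; with t_0 = -\frac{1}{10}, classification follows.


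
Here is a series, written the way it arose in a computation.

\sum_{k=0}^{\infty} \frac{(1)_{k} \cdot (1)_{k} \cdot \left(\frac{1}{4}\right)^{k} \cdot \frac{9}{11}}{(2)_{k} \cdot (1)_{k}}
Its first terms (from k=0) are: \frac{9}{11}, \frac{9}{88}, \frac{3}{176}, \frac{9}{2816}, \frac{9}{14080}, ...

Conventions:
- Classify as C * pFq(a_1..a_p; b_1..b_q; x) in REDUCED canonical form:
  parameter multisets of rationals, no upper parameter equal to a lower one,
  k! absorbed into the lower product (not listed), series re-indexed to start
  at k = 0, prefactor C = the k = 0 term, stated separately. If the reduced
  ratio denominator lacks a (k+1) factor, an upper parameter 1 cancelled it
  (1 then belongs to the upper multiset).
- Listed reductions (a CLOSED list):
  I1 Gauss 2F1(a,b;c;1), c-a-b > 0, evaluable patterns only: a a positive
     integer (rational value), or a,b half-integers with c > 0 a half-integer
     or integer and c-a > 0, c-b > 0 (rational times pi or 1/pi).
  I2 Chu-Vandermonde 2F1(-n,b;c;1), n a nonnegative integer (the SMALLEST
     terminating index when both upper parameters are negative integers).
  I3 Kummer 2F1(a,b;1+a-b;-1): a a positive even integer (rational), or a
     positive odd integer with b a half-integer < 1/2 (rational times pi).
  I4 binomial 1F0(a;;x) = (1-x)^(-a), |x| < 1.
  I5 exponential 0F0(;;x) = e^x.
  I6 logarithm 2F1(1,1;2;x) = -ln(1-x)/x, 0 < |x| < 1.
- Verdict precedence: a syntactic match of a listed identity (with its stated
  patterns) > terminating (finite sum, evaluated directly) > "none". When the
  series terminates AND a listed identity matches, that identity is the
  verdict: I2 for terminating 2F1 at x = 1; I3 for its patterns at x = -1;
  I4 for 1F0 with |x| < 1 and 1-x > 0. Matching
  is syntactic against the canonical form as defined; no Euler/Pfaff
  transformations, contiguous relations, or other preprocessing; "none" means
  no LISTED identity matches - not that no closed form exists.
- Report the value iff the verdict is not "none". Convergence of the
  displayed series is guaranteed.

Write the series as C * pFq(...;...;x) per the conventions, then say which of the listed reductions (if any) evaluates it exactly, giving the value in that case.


At argument \frac{1}{4}: a 2F1 with upper {1, 1}, lower {2}, scaled by C = \frac{9}{11}. Verdict: the logarithmic series (I6) applies (the logarithm: parameters (1,1;2), x = \frac{1}{4}). Value: \left(-\frac{36}{11}\right) \cdot \ln\left(\frac{3}{4}\right).

First insight: t_0 = \frac{9}{11} here, and (1)_k (C = 9/11) is k! itself.
Ratio: r(k) = \frac{1}{4} * (k+1) (k+1) / [(k+2) (k+1)] - rational in k, leading ratio \frac{1}{4}; with t_0 = \frac{9}{11}, classification follows.
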